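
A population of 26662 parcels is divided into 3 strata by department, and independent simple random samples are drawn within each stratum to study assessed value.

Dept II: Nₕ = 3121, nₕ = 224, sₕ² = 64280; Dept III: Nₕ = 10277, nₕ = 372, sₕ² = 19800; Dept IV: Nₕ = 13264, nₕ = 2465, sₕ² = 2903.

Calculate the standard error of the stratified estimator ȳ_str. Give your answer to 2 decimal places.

Var(ȳ_str) = Σₕ Wₕ²(1 − fₕ)sₕ²/nₕ with Wₕ = Nₕ/N, N = 26662.
Dept II: Wₕ = 0.11705799; term = 0.11705799²·(1 − 0.07177187)·64280/224 = 3.6499311.
Dept III: Wₕ = 0.38545495; term = 0.38545495²·(1 − 0.03619733)·19800/372 = 7.6218016.
Dept IV: Wₕ = 0.49748706; term = 0.49748706²·(1 − 0.18584138)·2903/2465 = 0.23730272.
Sum = 11.509035.
SE = √(11.509035) = 3.39.

3.39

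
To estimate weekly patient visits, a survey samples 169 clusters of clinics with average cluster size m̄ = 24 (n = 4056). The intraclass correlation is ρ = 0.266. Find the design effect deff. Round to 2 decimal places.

7.12

deff = 1 + (24 − 1)·0.266 = 1 + 6.118 = 7.118.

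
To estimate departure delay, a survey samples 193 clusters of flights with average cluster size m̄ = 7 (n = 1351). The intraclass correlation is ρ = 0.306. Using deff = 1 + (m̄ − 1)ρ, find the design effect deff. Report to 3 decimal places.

deff = 1 + (7 − 1)·0.306 = 1 + 1.836 = 2.836.

2.836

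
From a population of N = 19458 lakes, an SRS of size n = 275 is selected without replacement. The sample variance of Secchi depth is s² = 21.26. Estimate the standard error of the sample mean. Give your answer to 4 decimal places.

0.2761

Under SRS without replacement, Var(ȳ) = (1 − f)·s²/n with f = n/N = 275/19458 = 0.01413300.
Var(ȳ) = (1 − 0.01413300)·21.26/275 = 0.98586700·0.077309091 = 0.076216481.
SE(ȳ) = √(0.076216481) = 0.2761.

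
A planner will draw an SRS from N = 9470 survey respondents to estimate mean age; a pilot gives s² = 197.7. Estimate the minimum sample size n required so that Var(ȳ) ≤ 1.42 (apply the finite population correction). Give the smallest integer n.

Without fpc, n₀ = s²/D = 197.7/1.42 = 139.2254.
With fpc, (1 − n/N)·s²/n ≤ D requires n ≥ n₀/(1 + n₀/N) = 139.2254/(1 + 139.2254/9470) = 137.2082.
Rounding up, n = 138.

138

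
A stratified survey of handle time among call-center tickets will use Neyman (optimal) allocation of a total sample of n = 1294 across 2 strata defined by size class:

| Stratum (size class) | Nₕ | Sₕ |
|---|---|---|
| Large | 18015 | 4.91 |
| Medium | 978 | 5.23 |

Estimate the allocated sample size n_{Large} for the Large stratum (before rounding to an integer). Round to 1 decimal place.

Neyman allocation: nₕ = n·NₕSₕ / Σⱼ NⱼSⱼ.
Σ NⱼSⱼ = 18015·4.91 + 978·5.23 = 93568.59.
n_{Large} = 1294·18015·4.91 / 93568.59 = 1223.3.

1223.3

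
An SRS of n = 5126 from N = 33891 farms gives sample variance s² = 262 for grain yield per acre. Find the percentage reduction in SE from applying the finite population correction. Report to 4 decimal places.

f = n/N = 5126/33891 = 0.15124959.
SE_no-fpc = √(s²/n) = 0.22607958; SE_fpc = √((1−f)s²/n) = 0.20828181.
Ratio = √(1−f) = 0.92127651. Reduction = 100·(1 − 0.92127651) = 7.8723%.

7.8723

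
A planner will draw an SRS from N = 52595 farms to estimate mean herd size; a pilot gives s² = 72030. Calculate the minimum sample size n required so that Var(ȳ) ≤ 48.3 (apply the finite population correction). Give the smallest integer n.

1451

Without fpc, n₀ = s²/D = 72030/48.3 = 1491.3043.
With fpc, (1 − n/N)·s²/n ≤ D requires n ≥ n₀/(1 + n₀/N) = 1491.3043/(1 + 1491.3043/52595) = 1450.1850.
Rounding up, n = 1451.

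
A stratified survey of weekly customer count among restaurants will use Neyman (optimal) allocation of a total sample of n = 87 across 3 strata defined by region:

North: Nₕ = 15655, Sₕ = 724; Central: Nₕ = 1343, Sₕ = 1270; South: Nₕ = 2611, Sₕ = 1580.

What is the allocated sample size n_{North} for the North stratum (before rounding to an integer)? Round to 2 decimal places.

57.45

Neyman allocation: nₕ = n·NₕSₕ / Σⱼ NⱼSⱼ.
Σ NⱼSⱼ = 15655·724 + 1343·1270 + 2611·1580 = 1.716521 × 10^7.
n_{North} = 87·15655·724 / (1.716521 × 10^7) = 57.45.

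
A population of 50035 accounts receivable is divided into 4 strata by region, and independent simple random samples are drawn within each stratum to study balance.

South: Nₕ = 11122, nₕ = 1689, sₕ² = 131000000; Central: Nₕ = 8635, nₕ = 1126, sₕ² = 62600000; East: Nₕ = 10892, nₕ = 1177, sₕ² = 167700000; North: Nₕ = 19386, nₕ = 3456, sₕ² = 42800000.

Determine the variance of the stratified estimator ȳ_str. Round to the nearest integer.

Var(ȳ_str) = Σₕ Wₕ²(1 − fₕ)sₕ²/nₕ with Wₕ = Nₕ/N, N = 50035.
South: Wₕ = 0.22228440; term = 0.22228440²·(1 − 0.15186118)·131000000/1689 = 3250.3233.
Central: Wₕ = 0.17257919; term = 0.17257919²·(1 − 0.13039954)·62600000/1126 = 1439.9008.
East: Wₕ = 0.21768762; term = 0.21768762²·(1 − 0.10806096)·167700000/1177 = 6022.2562.
North: Wₕ = 0.38744879; term = 0.38744879²·(1 − 0.17827298)·42800000/3456 = 1527.6583.
Sum = 12240.139.

12240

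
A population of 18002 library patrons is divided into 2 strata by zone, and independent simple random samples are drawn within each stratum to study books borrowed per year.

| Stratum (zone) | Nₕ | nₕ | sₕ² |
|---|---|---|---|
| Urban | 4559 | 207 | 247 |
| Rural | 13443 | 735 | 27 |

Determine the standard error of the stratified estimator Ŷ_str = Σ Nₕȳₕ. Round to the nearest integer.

5473

Var(Ŷ_str) = Σₕ Nₕ²(1 − fₕ)sₕ²/nₕ.
Urban: 4559²·(1 − 207/4559)·247/207 = 2.3674733 × 10^7.
Rural: 13443²·(1 − 735/13443)·27/735 = 6.2755216 × 10^6.
Sum = 2.9950255 × 10^7.
SE = √(2.9950255 × 10^7) = 5473.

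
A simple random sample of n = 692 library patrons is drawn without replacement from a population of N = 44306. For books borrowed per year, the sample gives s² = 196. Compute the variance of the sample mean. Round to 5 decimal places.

0.27881

Under SRS without replacement, Var(ȳ) = (1 − f)·s²/n with f = n/N = 692/44306 = 0.01561865.
Var(ȳ) = (1 − 0.01561865)·196/692 = 0.98438135·0.28323699 = 0.27881321.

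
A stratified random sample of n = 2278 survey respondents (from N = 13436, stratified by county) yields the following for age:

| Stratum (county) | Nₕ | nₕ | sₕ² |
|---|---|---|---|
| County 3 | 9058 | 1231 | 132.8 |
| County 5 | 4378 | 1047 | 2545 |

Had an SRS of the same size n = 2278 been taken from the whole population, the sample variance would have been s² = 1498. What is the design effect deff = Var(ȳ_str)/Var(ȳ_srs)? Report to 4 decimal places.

0.4371

Var(ȳ_str) = Σ Wₕ²(1−fₕ)sₕ²/nₕ with Wₕ = Nₕ/13436:
  County 3: (9058/13436)²·(1−1231/9058)·132.8/1231 = 0.042366997
  County 5: (4378/13436)²·(1−1047/4378)·2545/1047 = 0.19635931
  → Var(ȳ_str) = 0.23872631.
Var(ȳ_srs) = (1 − 2278/13436)·1498/2278 = 0.54610287.
deff = 0.23872631 / 0.54610287 = 0.4371.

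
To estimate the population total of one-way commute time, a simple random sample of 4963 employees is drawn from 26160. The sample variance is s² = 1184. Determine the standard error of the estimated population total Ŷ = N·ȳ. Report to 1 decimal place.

Var(Ŷ) = N²·Var(ȳ) = N²·(1 − n/N)·s²/n.
f = 4963/26160 = 0.18971713; Var(ȳ) = 0.81028287·1184/4963 = 0.19330545.
Var(Ŷ) = 26160² · 0.19330545 = 1.3228773 × 10^8.
SE(Ŷ) = √(1.3228773 × 10^8) = 11501.6.

11501.6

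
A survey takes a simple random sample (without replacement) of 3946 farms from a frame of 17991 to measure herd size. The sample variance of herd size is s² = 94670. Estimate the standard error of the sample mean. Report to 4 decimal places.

4.3277

Under SRS without replacement, Var(ȳ) = (1 − f)·s²/n with f = n/N = 3946/17991 = 0.21933189.
Var(ȳ) = (1 − 0.21933189)·94670/3946 = 0.78066811·23.991384 = 18.729308.
SE(ȳ) = √(18.729308) = 4.3277.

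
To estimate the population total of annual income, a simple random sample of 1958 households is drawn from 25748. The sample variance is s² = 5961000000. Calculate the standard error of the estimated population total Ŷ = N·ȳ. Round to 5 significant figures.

Var(Ŷ) = N²·Var(ȳ) = N²·(1 − n/N)·s²/n.
f = 1958/25748 = 0.07604474; Var(ȳ) = 0.92395526·5961000000/1958 = 2.81292 × 10^6.
Var(Ŷ) = 25748² · (2.81292 × 10^6) = 1.864852 × 10^15.
SE(Ŷ) = √(1.864852 × 10^15) = 4.3184 × 10^7.

4.3184 × 10^7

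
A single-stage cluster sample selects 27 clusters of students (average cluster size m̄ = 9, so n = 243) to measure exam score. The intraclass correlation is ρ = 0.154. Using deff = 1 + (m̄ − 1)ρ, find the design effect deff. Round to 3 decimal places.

2.232

deff = 1 + (9 − 1)·0.154 = 1 + 1.232 = 2.232.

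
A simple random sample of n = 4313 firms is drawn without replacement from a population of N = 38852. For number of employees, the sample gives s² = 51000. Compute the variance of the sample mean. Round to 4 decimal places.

Under SRS without replacement, Var(ȳ) = (1 − f)·s²/n with f = n/N = 4313/38852 = 0.11101102.
Var(ȳ) = (1 − 0.11101102)·51000/4313 = 0.88898898·11.824716 = 10.512042.

10.5120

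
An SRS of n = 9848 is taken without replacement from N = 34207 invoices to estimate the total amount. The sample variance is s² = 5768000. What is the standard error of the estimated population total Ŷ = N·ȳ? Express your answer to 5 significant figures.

Var(Ŷ) = N²·Var(ȳ) = N²·(1 − n/N)·s²/n.
f = 9848/34207 = 0.28789429; Var(ȳ) = 0.71210571·5768000/9848 = 417.08222.
Var(Ŷ) = 34207² · 417.08222 = 4.8803577 × 10^11.
SE(Ŷ) = √(4.8803577 × 10^11) = 698600.

698600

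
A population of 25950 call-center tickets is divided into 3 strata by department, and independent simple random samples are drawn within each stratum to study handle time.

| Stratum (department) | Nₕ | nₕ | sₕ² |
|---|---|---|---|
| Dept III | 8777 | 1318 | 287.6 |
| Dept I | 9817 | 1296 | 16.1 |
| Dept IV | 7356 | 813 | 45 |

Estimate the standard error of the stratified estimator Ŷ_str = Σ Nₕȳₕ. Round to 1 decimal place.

4241.3

Var(Ŷ_str) = Σₕ Nₕ²(1 − fₕ)sₕ²/nₕ.
Dept III: 8777²·(1 − 1318/8777)·287.6/1318 = 1.4285656 × 10^7.
Dept I: 9817²·(1 − 1296/9817)·16.1/1296 = 1.0391787 × 10^6.
Dept IV: 7356²·(1 − 813/7356)·45/813 = 2.6640392 × 10^6.
Sum = 1.7988874 × 10^7.
SE = √(1.7988874 × 10^7) = 4241.3.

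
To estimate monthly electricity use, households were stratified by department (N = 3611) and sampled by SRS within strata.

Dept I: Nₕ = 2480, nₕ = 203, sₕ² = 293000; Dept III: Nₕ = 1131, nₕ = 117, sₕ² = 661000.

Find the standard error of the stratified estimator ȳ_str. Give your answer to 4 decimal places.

Var(ȳ_str) = Σₕ Wₕ²(1 − fₕ)sₕ²/nₕ with Wₕ = Nₕ/N, N = 3611.
Dept I: Wₕ = 0.68679036; term = 0.68679036²·(1 − 0.08185484)·293000/203 = 625.07383.
Dept III: Wₕ = 0.31320964; term = 0.31320964²·(1 − 0.10344828)·661000/117 = 496.89106.
Sum = 1121.9649.
SE = √(1121.9649) = 33.4957.

33.4957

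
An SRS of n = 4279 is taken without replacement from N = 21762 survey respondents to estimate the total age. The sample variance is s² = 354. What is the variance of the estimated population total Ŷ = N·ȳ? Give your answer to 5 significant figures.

3.1476 × 10^7

Var(Ŷ) = N²·Var(ȳ) = N²·(1 − n/N)·s²/n.
f = 4279/21762 = 0.19662715; Var(ȳ) = 0.80337285·354/4279 = 0.066462722.
Var(Ŷ) = 21762² · 0.066462722 = 3.1475725 × 10^7.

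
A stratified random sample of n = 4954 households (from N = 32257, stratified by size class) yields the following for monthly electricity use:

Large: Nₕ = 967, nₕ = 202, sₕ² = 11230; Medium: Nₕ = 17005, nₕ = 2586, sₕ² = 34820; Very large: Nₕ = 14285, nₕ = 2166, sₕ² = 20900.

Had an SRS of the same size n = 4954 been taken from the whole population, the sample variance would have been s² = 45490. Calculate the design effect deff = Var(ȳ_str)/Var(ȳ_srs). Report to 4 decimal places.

Var(ȳ_str) = Σ Wₕ²(1−fₕ)sₕ²/nₕ with Wₕ = Nₕ/32257:
  Large: (967/32257)²·(1−202/967)·11230/202 = 0.039524679
  Medium: (17005/32257)²·(1−2586/17005)·34820/2586 = 3.1729562
  Very large: (14285/32257)²·(1−2166/14285)·20900/2166 = 1.6054135
  → Var(ȳ_str) = 4.8178944.
Var(ȳ_srs) = (1 − 4954/32257)·45490/4954 = 7.7722423.
deff = 4.8178944 / 7.7722423 = 0.6199.

0.6199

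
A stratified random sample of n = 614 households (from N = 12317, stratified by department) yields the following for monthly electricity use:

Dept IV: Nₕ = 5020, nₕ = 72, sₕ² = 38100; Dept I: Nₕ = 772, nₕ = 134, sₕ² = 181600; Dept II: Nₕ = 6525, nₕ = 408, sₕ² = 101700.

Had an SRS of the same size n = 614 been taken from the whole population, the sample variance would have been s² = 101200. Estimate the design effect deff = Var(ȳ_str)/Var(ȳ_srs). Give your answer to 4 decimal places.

Var(ȳ_str) = Σ Wₕ²(1−fₕ)sₕ²/nₕ with Wₕ = Nₕ/12317:
  Dept IV: (5020/12317)²·(1−72/5020)·38100/72 = 86.639513
  Dept I: (772/12317)²·(1−134/772)·181600/134 = 4.3998629
  Dept II: (6525/12317)²·(1−408/6525)·101700/408 = 65.579772
  → Var(ȳ_str) = 156.61915.
Var(ȳ_srs) = (1 − 614/12317)·101200/614 = 156.60456.
deff = 156.61915 / 156.60456 = 1.0001.

1.0001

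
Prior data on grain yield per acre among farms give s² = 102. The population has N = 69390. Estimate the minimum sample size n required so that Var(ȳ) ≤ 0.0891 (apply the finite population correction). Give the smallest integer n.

Without fpc, n₀ = s²/D = 102/0.0891 = 1144.7811.
With fpc, (1 − n/N)·s²/n ≤ D requires n ≥ n₀/(1 + n₀/N) = 1144.7811/(1 + 1144.7811/69390) = 1126.2013.
Rounding up, n = 1127.

1127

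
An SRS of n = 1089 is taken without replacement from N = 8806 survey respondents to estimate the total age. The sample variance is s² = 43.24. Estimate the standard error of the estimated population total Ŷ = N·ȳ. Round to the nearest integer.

1643

Var(Ŷ) = N²·Var(ȳ) = N²·(1 − n/N)·s²/n.
f = 1089/8806 = 0.12366568; Var(ȳ) = 0.87633432·43.24/1089 = 0.034795864.
Var(Ŷ) = 8806² · 0.034795864 = 2.6982674 × 10^6.
SE(Ŷ) = √(2.6982674 × 10^6) = 1643.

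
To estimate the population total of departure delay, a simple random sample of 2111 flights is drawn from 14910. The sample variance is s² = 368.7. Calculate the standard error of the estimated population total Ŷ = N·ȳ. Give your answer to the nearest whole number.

Var(Ŷ) = N²·Var(ȳ) = N²·(1 − n/N)·s²/n.
f = 2111/14910 = 0.14158283; Var(ȳ) = 0.85841717·368.7/2111 = 0.14992819.
Var(Ŷ) = 14910² · 0.14992819 = 3.3330251 × 10^7.
SE(Ŷ) = √(3.3330251 × 10^7) = 5773.

5773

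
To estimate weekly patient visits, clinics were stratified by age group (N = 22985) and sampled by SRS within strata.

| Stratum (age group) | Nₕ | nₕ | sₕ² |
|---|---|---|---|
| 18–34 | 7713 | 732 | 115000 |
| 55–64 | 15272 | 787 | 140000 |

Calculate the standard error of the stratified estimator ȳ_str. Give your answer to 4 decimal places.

Var(ȳ_str) = Σₕ Wₕ²(1 − fₕ)sₕ²/nₕ with Wₕ = Nₕ/N, N = 22985.
18–34: Wₕ = 0.33556667; term = 0.33556667²·(1 − 0.09490471)·115000/732 = 16.011747.
55–64: Wₕ = 0.66443333; term = 0.66443333²·(1 − 0.05153222)·140000/787 = 74.486695.
Sum = 90.498442.
SE = √(90.498442) = 9.5131.

9.5131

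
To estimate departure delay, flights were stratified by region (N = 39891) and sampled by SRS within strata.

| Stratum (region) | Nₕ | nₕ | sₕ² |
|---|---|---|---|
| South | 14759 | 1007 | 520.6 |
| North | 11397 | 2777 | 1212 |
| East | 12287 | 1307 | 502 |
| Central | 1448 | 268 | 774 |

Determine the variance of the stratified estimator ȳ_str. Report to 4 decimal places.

0.1285

Var(ȳ_str) = Σₕ Wₕ²(1 − fₕ)sₕ²/nₕ with Wₕ = Nₕ/N, N = 39891.
South: Wₕ = 0.36998320; term = 0.36998320²·(1 − 0.06822955)·520.6/1007 = 0.065939803.
North: Wₕ = 0.28570354; term = 0.28570354²·(1 − 0.24366061)·1212/2777 = 0.026944784.
East: Wₕ = 0.30801434; term = 0.30801434²·(1 − 0.10637259)·502/1307 = 0.032563155.
Central: Wₕ = 0.03629891; term = 0.03629891²·(1 − 0.18508287)·774/268 = 0.0031010366.
Sum = 0.12854878.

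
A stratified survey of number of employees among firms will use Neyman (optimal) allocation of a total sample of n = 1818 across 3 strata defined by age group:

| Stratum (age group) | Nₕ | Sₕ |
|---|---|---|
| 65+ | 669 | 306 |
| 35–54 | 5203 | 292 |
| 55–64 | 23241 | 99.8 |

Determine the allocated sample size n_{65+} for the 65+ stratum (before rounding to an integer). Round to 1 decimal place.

Neyman allocation: nₕ = n·NₕSₕ / Σⱼ NⱼSⱼ.
Σ NⱼSⱼ = 669·306 + 5203·292 + 23241·99.8 = 4.0434418 × 10^6.
n_{65+} = 1818·669·306 / (4.0434418 × 10^6) = 92.0.

92.0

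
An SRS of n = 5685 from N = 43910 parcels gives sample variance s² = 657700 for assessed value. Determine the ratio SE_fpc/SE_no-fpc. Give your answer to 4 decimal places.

f = n/N = 5685/43910 = 0.12946937.
SE_no-fpc = √(s²/n) = 10.755948; SE_fpc = √((1−f)s²/n) = 10.035539.
Ratio = √(1−f) = 0.93302231.

0.9330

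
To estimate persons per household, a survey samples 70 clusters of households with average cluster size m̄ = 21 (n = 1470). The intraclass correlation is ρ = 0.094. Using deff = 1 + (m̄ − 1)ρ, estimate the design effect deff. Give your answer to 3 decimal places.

2.880

deff = 1 + (21 − 1)·0.094 = 1 + 1.88 = 2.88.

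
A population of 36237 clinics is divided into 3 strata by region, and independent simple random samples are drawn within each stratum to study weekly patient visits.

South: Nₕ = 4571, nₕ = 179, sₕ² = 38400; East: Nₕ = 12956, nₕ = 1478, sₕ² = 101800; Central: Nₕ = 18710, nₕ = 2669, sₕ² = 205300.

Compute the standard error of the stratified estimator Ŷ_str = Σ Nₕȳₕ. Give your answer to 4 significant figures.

194000

Var(Ŷ_str) = Σₕ Nₕ²(1 − fₕ)sₕ²/nₕ.
South: 4571²·(1 − 179/4571)·38400/179 = 4.3067707 × 10^9.
East: 12956²·(1 − 1478/12956)·101800/1478 = 1.0242607 × 10^10.
Central: 18710²·(1 − 2669/18710)·205300/2669 = 2.3085836 × 10^10.
Sum = 3.7635214 × 10^10.
SE = √(3.7635214 × 10^10) = 194000.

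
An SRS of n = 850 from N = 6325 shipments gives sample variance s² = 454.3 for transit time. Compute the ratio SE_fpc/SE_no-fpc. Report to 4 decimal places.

f = n/N = 850/6325 = 0.13438735.
SE_no-fpc = √(s²/n) = 0.73107495; SE_fpc = √((1−f)s²/n) = 0.68017976.
Ratio = √(1−f) = 0.93038307.

0.9304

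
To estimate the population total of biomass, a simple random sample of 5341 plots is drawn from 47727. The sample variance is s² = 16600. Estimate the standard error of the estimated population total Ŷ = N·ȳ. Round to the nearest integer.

Var(Ŷ) = N²·Var(ȳ) = N²·(1 − n/N)·s²/n.
f = 5341/47727 = 0.11190731; Var(ȳ) = 0.88809269·16600/5341 = 2.7602207.
Var(Ŷ) = 47727² · 2.7602207 = 6.2874143 × 10^9.
SE(Ŷ) = √(6.2874143 × 10^9) = 79293.

79293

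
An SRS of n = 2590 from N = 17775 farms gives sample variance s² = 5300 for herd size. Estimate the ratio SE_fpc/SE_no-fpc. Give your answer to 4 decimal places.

0.9243

f = n/N = 2590/17775 = 0.14571027.
SE_no-fpc = √(s²/n) = 1.4305006; SE_fpc = √((1−f)s²/n) = 1.3221802.
Ratio = √(1−f) = 0.92427795.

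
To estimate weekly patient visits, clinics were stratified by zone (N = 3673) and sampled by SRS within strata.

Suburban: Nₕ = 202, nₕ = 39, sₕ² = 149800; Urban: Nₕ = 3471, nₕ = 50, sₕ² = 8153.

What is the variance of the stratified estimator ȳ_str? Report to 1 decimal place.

Var(ȳ_str) = Σₕ Wₕ²(1 − fₕ)sₕ²/nₕ with Wₕ = Nₕ/N, N = 3673.
Suburban: Wₕ = 0.05499592; term = 0.05499592²·(1 − 0.19306931)·149800/39 = 9.3744182.
Urban: Wₕ = 0.94500408; term = 0.94500408²·(1 − 0.01440507)·8153/50 = 143.52028.
Sum = 152.8947.

152.9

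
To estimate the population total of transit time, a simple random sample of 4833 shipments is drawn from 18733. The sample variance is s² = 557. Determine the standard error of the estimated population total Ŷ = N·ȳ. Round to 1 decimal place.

Var(Ŷ) = N²·Var(ȳ) = N²·(1 − n/N)·s²/n.
f = 4833/18733 = 0.25799391; Var(ȳ) = 0.74200609·557/4833 = 0.085515702.
Var(Ŷ) = 18733² · 0.085515702 = 3.0009622 × 10^7.
SE(Ŷ) = √(3.0009622 × 10^7) = 5478.1.

5478.1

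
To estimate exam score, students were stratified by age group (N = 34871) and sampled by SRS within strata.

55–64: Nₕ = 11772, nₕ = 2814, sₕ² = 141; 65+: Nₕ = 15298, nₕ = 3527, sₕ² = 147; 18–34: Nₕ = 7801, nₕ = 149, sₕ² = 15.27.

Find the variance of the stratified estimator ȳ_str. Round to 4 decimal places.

0.0155

Var(ȳ_str) = Σₕ Wₕ²(1 − fₕ)sₕ²/nₕ with Wₕ = Nₕ/N, N = 34871.
55–64: Wₕ = 0.33758711; term = 0.33758711²·(1 − 0.23904179)·141/2814 = 0.0043453777.
65+: Wₕ = 0.43870265; term = 0.43870265²·(1 − 0.23055301)·147/3527 = 0.0061720735.
18–34: Wₕ = 0.22371025; term = 0.22371025²·(1 − 0.01910012)·15.27/149 = 0.0050309408.
Sum = 0.015548392.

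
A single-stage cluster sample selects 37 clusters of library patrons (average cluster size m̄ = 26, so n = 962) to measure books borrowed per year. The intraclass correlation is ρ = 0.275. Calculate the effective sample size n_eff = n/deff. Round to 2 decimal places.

122.16

deff = 1 + (26 − 1)·0.275 = 1 + 6.875 = 7.875.
n_eff = 962 / 7.875 = 122.16.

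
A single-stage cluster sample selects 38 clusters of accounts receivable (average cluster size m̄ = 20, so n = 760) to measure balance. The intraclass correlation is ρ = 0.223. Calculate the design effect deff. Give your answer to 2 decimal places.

5.24

deff = 1 + (20 − 1)·0.223 = 1 + 4.237 = 5.237.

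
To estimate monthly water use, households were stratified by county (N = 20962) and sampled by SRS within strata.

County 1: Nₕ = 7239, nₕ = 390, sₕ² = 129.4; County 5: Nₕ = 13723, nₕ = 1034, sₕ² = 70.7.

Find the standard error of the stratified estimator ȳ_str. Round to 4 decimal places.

0.2540

Var(ȳ_str) = Σₕ Wₕ²(1 − fₕ)sₕ²/nₕ with Wₕ = Nₕ/N, N = 20962.
County 1: Wₕ = 0.34533919; term = 0.34533919²·(1 − 0.05387484)·129.4/390 = 0.037437771.
County 5: Wₕ = 0.65466081; term = 0.65466081²·(1 − 0.07534796)·70.7/1034 = 0.027096294.
Sum = 0.064534065.
SE = √(0.064534065) = 0.2540.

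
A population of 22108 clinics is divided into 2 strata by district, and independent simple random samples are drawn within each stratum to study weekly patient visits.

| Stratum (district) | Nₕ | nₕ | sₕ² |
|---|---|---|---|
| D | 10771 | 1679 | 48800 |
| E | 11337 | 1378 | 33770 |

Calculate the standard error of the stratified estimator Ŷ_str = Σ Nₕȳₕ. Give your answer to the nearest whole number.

Var(Ŷ_str) = Σₕ Nₕ²(1 − fₕ)sₕ²/nₕ.
D: 10771²·(1 − 1679/10771)·48800/1679 = 2.8463256 × 10^9.
E: 11337²·(1 − 1378/11337)·33770/1378 = 2.7669144 × 10^9.
Sum = 5.61324 × 10^9.
SE = √(5.61324 × 10^9) = 74922.

74922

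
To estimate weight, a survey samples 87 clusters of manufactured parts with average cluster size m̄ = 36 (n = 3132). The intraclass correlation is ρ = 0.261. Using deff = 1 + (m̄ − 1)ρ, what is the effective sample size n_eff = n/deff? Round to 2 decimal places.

deff = 1 + (36 − 1)·0.261 = 1 + 9.135 = 10.135.
n_eff = 3132 / 10.135 = 309.03.

309.03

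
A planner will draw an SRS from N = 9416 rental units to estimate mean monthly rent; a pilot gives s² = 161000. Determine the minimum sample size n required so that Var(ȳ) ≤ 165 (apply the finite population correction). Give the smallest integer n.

885

Without fpc, n₀ = s²/D = 161000/165 = 975.7576.
With fpc, (1 − n/N)·s²/n ≤ D requires n ≥ n₀/(1 + n₀/N) = 975.7576/(1 + 975.7576/9416) = 884.1366.
Rounding up, n = 885.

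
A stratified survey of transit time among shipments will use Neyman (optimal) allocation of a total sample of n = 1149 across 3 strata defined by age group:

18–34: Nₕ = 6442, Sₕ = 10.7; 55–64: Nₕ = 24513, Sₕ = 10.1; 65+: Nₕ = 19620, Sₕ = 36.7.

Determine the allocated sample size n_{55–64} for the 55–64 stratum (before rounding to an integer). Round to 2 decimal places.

274.44

Neyman allocation: nₕ = n·NₕSₕ / Σⱼ NⱼSⱼ.
Σ NⱼSⱼ = 6442·10.7 + 24513·10.1 + 19620·36.7 = 1.0365647 × 10^6.
n_{55–64} = 1149·24513·10.1 / (1.0365647 × 10^6) = 274.44.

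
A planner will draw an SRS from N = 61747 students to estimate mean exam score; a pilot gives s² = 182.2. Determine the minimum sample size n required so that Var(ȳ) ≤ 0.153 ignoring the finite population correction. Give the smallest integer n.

Without fpc, n₀ = s²/D = 182.2/0.153 = 1190.8497.
Rounding up, n = 1191.

1191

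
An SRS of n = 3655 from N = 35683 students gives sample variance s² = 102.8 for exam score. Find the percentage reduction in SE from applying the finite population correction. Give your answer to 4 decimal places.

f = n/N = 3655/35683 = 0.10242973.
SE_no-fpc = √(s²/n) = 0.16770765; SE_fpc = √((1−f)s²/n) = 0.15888654.
Ratio = √(1−f) = 0.94740185. Reduction = 100·(1 − 0.94740185) = 5.2598%.

5.2598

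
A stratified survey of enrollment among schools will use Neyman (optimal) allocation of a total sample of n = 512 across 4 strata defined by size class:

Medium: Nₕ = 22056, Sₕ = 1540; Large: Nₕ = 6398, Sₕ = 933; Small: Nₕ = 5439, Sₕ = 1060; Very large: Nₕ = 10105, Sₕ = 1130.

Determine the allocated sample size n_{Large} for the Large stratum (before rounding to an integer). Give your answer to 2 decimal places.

53.51

Neyman allocation: nₕ = n·NₕSₕ / Σⱼ NⱼSⱼ.
Σ NⱼSⱼ = 22056·1540 + 6398·933 + 5439·1060 + 10105·1130 = 5.7119564 × 10^7.
n_{Large} = 512·6398·933 / (5.7119564 × 10^7) = 53.51.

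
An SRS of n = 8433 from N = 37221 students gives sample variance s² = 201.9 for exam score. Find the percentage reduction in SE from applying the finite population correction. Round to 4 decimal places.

f = n/N = 8433/37221 = 0.22656565.
SE_no-fpc = √(s²/n) = 0.15473092; SE_fpc = √((1−f)s²/n) = 0.13607829.
Ratio = √(1−f) = 0.87945116. Reduction = 100·(1 − 0.87945116) = 12.0549%.

12.0549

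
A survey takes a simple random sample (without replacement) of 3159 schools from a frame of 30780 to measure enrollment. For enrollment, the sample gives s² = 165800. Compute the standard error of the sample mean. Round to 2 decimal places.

6.86

Under SRS without replacement, Var(ȳ) = (1 − f)·s²/n with f = n/N = 3159/30780 = 0.10263158.
Var(ȳ) = (1 − 0.10263158)·165800/3159 = 0.89736842·52.484964 = 47.098349.
SE(ȳ) = √(47.098349) = 6.86.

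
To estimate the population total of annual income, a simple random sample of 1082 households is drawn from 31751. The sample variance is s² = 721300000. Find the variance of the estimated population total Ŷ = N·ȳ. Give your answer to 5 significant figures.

Var(Ŷ) = N²·Var(ȳ) = N²·(1 − n/N)·s²/n.
f = 1082/31751 = 0.03407767; Var(ȳ) = 0.96592233·721300000/1082 = 643918.46.
Var(Ŷ) = 31751² · 643918.46 = 6.4915094 × 10^14.

6.4915 × 10^14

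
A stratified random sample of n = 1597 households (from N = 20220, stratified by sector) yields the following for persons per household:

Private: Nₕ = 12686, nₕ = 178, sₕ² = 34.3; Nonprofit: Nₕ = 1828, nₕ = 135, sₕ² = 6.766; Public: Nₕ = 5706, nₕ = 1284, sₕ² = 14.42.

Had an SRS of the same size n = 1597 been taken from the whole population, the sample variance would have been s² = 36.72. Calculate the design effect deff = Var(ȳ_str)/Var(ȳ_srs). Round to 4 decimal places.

3.5821

Var(ȳ_str) = Σ Wₕ²(1−fₕ)sₕ²/nₕ with Wₕ = Nₕ/20220:
  Private: (12686/20220)²·(1−178/12686)·34.3/178 = 0.074786704
  Nonprofit: (1828/20220)²·(1−135/1828)·6.766/135 = 3.7937532 × 10^-4
  Public: (5706/20220)²·(1−1284/5706)·14.42/1284 = 6.930881 × 10^-4
  → Var(ȳ_str) = 0.075859167.
Var(ȳ_srs) = (1 − 1597/20220)·36.72/1597 = 0.021177088.
deff = 0.075859167 / 0.021177088 = 3.5821.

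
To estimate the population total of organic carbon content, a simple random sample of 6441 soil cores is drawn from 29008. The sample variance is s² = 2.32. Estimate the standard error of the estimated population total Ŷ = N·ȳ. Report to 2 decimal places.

Var(Ŷ) = N²·Var(ȳ) = N²·(1 − n/N)·s²/n.
f = 6441/29008 = 0.22204220; Var(ȳ) = 0.77795780·2.32/6441 = 2.8021458 × 10^-4.
Var(Ŷ) = 29008² · (2.8021458 × 10^-4) = 235790.5.
SE(Ŷ) = √(235790.5) = 485.58.

485.58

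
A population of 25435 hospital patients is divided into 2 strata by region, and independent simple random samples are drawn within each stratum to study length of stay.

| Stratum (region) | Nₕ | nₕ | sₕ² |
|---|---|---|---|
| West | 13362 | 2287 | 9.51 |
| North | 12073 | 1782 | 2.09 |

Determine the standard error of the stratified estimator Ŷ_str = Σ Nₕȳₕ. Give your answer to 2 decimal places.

872.40

Var(Ŷ_str) = Σₕ Nₕ²(1 − fₕ)sₕ²/nₕ.
West: 13362²·(1 − 2287/13362)·9.51/2287 = 615360.41.
North: 12073²·(1 − 1782/12073)·2.09/1782 = 145717.38.
Sum = 761077.79.
SE = √(761077.79) = 872.40.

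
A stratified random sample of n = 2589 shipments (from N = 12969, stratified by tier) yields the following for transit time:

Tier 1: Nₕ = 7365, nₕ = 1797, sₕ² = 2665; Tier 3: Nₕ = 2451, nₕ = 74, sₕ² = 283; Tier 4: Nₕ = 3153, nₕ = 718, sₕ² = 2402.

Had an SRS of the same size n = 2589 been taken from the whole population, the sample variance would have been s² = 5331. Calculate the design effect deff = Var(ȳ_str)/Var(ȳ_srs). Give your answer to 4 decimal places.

Var(ȳ_str) = Σ Wₕ²(1−fₕ)sₕ²/nₕ with Wₕ = Nₕ/12969:
  Tier 1: (7365/12969)²·(1−1797/7365)·2665/1797 = 0.36158311
  Tier 3: (2451/12969)²·(1−74/2451)·283/74 = 0.13246899
  Tier 4: (3153/12969)²·(1−718/3153)·2402/718 = 0.15270685
  → Var(ȳ_str) = 0.64675895.
Var(ȳ_srs) = (1 − 2589/12969)·5331/2589 = 1.648039.
deff = 0.64675895 / 1.648039 = 0.3924.

0.3924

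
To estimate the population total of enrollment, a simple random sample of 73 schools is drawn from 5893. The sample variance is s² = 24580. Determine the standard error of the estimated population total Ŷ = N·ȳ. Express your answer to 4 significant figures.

107500

Var(Ŷ) = N²·Var(ȳ) = N²·(1 − n/N)·s²/n.
f = 73/5893 = 0.01238758; Var(ȳ) = 0.98761242·24580/73 = 332.54128.
Var(Ŷ) = 5893² · 332.54128 = 1.154831 × 10^10.
SE(Ŷ) = √(1.154831 × 10^10) = 107500.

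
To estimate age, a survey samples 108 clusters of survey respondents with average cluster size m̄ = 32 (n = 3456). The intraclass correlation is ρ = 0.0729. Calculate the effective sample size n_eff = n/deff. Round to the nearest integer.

deff = 1 + (32 − 1)·0.0729 = 1 + 2.2599 = 3.2599.
n_eff = 3456 / 3.2599 = 1060.

1060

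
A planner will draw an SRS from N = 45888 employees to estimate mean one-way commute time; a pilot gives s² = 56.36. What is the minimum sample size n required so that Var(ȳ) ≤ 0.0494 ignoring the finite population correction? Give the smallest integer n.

1141

Without fpc, n₀ = s²/D = 56.36/0.0494 = 1140.8907.
Rounding up, n = 1141.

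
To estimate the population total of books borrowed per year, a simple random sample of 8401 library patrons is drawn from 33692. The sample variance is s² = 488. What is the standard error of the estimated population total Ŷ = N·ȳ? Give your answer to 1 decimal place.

7035.4

Var(Ŷ) = N²·Var(ȳ) = N²·(1 − n/N)·s²/n.
f = 8401/33692 = 0.24934703; Var(ȳ) = 0.75065297·488/8401 = 0.043604172.
Var(Ŷ) = 33692² · 0.043604172 = 4.9497314 × 10^7.
SE(Ŷ) = √(4.9497314 × 10^7) = 7035.4.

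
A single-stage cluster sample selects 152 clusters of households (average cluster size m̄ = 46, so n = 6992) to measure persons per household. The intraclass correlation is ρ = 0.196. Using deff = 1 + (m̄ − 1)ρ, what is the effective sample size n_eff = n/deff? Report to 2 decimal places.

712.02

deff = 1 + (46 − 1)·0.196 = 1 + 8.82 = 9.82.
n_eff = 6992 / 9.82 = 712.02.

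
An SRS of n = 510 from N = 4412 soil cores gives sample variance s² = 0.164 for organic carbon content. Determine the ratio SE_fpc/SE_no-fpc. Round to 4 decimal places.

f = n/N = 510/4412 = 0.11559383.
SE_no-fpc = √(s²/n) = 0.017932335; SE_fpc = √((1−f)s²/n) = 0.016864082.
Ratio = √(1−f) = 0.94042871.

0.9404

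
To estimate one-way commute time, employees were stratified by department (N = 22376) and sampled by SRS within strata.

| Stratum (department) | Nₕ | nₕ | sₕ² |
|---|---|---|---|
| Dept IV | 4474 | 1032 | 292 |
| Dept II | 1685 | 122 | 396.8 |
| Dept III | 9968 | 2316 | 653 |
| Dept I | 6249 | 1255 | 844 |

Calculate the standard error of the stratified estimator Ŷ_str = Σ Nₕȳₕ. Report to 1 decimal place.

7444.2

Var(Ŷ_str) = Σₕ Nₕ²(1 − fₕ)sₕ²/nₕ.
Dept IV: 4474²·(1 − 1032/4474)·292/1032 = 4.3572251 × 10^6.
Dept II: 1685²·(1 − 122/1685)·396.8/122 = 8.565855 × 10^6.
Dept III: 9968²·(1 − 2316/9968)·653/2316 = 2.15059 × 10^7.
Dept I: 6249²·(1 − 1255/6249)·844/1255 = 2.0987359 × 10^7.
Sum = 5.5416339 × 10^7.
SE = √(5.5416339 × 10^7) = 7444.2.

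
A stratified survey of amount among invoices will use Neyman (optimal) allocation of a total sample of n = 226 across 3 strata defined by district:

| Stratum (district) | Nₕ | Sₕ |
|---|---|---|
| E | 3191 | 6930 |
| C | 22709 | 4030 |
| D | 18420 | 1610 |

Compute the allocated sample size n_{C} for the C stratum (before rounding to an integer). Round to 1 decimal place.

144.3

Neyman allocation: nₕ = n·NₕSₕ / Σⱼ NⱼSⱼ.
Σ NⱼSⱼ = 3191·6930 + 22709·4030 + 18420·1610 = 1.432871 × 10^8.
n_{C} = 226·22709·4030 / (1.432871 × 10^8) = 144.3.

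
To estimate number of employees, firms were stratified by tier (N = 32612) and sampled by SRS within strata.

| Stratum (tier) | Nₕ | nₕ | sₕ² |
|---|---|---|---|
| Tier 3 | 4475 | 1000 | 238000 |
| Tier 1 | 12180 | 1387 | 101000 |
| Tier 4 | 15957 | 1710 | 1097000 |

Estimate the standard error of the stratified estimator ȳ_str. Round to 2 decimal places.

Var(ȳ_str) = Σₕ Wₕ²(1 − fₕ)sₕ²/nₕ with Wₕ = Nₕ/N, N = 32612.
Tier 3: Wₕ = 0.13721943; term = 0.13721943²·(1 − 0.22346369)·238000/1000 = 3.4799254.
Tier 1: Wₕ = 0.37348215; term = 0.37348215²·(1 − 0.11387521)·101000/1387 = 9.0007668.
Tier 4: Wₕ = 0.48929842; term = 0.48929842²·(1 − 0.10716300)·1097000/1710 = 137.12932.
Sum = 149.61001.
SE = √(149.61001) = 12.23.

12.23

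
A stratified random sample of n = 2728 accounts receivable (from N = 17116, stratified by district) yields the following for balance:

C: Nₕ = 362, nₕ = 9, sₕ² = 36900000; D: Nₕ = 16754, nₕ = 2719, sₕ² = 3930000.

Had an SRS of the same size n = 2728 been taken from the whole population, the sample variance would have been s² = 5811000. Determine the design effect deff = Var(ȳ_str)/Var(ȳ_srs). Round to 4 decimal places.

1.6466

Var(ȳ_str) = Σ Wₕ²(1−fₕ)sₕ²/nₕ with Wₕ = Nₕ/17116:
  C: (362/17116)²·(1−9/362)·36900000/9 = 1788.3914
  D: (16754/17116)²·(1−2719/16754)·3930000/2719 = 1160.1382
  → Var(ȳ_str) = 2948.5296.
Var(ȳ_srs) = (1 − 2728/17116)·5811000/2728 = 1790.6251.
deff = 2948.5296 / 1790.6251 = 1.6466.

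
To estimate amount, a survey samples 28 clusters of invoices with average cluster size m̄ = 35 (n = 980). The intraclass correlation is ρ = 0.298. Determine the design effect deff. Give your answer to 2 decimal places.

deff = 1 + (35 − 1)·0.298 = 1 + 10.132 = 11.132.

11.13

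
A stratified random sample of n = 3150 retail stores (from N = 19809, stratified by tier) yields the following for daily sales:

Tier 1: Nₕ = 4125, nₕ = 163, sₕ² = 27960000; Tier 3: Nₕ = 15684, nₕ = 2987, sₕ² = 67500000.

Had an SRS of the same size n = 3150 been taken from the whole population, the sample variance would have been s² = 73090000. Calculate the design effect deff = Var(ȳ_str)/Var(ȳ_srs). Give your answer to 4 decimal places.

Var(ȳ_str) = Σ Wₕ²(1−fₕ)sₕ²/nₕ with Wₕ = Nₕ/19809:
  Tier 1: (4125/19809)²·(1−163/4125)·27960000/163 = 7144.3526
  Tier 3: (15684/19809)²·(1−2987/15684)·67500000/2987 = 11468.362
  → Var(ȳ_str) = 18612.715.
Var(ȳ_srs) = (1 − 3150/19809)·73090000/3150 = 19513.438.
deff = 18612.715 / 19513.438 = 0.9538.

0.9538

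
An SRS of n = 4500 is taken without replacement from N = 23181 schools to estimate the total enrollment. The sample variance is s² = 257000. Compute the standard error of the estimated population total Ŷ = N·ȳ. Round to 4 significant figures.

157300

Var(Ŷ) = N²·Var(ȳ) = N²·(1 − n/N)·s²/n.
f = 4500/23181 = 0.19412450; Var(ȳ) = 0.80587550·257000/4500 = 46.024445.
Var(Ŷ) = 23181² · 46.024445 = 2.4731639 × 10^10.
SE(Ŷ) = √(2.4731639 × 10^10) = 157300.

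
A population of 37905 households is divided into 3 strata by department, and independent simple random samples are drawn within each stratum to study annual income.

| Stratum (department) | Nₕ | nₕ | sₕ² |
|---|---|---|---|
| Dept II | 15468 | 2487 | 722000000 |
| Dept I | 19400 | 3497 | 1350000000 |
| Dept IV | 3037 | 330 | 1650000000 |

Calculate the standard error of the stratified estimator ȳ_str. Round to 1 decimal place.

390.0

Var(ȳ_str) = Σₕ Wₕ²(1 − fₕ)sₕ²/nₕ with Wₕ = Nₕ/N, N = 37905.
Dept II: Wₕ = 0.40807281; term = 0.40807281²·(1 − 0.16078355)·722000000/2487 = 40570.534.
Dept I: Wₕ = 0.51180583; term = 0.51180583²·(1 − 0.18025773)·1350000000/3497 = 82894.539.
Dept IV: Wₕ = 0.08012136; term = 0.08012136²·(1 − 0.10865986)·1650000000/330 = 28609.486.
Sum = 152074.56.
SE = √(152074.56) = 390.0.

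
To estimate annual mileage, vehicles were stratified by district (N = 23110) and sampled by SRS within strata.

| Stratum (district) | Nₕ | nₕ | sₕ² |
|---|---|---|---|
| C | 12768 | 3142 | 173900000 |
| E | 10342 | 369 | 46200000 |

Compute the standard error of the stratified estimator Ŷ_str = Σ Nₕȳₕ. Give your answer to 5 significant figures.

Var(Ŷ_str) = Σₕ Nₕ²(1 − fₕ)sₕ²/nₕ.
C: 12768²·(1 − 3142/12768)·173900000/3142 = 6.8023995 × 10^12.
E: 10342²·(1 − 369/10342)·46200000/369 = 1.2913559 × 10^13.
Sum = 1.9715959 × 10^13.
SE = √(1.9715959 × 10^13) = 4.4403 × 10^6.

4.4403 × 10^6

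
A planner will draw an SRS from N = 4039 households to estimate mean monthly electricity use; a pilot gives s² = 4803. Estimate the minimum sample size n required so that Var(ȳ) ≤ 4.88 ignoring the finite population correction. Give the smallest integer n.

985

Without fpc, n₀ = s²/D = 4803/4.88 = 984.2213.
Rounding up, n = 985.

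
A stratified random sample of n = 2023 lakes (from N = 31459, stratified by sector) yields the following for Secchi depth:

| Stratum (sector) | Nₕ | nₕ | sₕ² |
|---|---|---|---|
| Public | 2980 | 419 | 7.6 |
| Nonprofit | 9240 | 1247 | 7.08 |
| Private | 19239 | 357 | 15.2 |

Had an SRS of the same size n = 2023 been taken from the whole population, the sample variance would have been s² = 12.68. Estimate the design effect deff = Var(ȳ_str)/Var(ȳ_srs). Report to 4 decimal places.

2.7609

Var(ȳ_str) = Σ Wₕ²(1−fₕ)sₕ²/nₕ with Wₕ = Nₕ/31459:
  Public: (2980/31459)²·(1−419/2980)·7.6/419 = 1.3987355 × 10^-4
  Nonprofit: (9240/31459)²·(1−1247/9240)·7.08/1247 = 4.2370029 × 10^-4
  Private: (19239/31459)²·(1−357/19239)·15.2/357 = 0.015628455
  → Var(ȳ_str) = 0.016192029.
Var(ȳ_srs) = (1 − 2023/31459)·12.68/2023 = 0.0058648546.
deff = 0.016192029 / 0.0058648546 = 2.7609.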